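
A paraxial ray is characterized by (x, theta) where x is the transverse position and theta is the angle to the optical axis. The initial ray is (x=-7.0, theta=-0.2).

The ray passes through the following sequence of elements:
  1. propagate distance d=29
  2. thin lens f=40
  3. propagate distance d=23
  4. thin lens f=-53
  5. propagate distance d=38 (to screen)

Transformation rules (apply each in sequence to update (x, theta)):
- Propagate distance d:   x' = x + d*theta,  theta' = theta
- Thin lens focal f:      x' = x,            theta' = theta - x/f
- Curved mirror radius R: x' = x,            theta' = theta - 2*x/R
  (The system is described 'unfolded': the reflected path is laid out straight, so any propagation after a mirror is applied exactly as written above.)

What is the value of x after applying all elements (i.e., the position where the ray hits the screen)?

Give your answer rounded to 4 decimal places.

Answer: -12.6785

Derivation:
Initial: x=-7.0000 theta=-0.2000
After 1 (propagate distance d=29): x=-12.8000 theta=-0.2000
After 2 (thin lens f=40): x=-12.8000 theta=0.1200
After 3 (propagate distance d=23): x=-10.0400 theta=0.1200
After 4 (thin lens f=-53): x=-10.0400 theta=-92/1325 (≈-0.0694)
After 5 (propagate distance d=38 (to screen)): x=-16799/1325 (≈-12.6785) theta=-92/1325 (≈-0.0694)
Rounded to 4 decimal places: x = -12.6785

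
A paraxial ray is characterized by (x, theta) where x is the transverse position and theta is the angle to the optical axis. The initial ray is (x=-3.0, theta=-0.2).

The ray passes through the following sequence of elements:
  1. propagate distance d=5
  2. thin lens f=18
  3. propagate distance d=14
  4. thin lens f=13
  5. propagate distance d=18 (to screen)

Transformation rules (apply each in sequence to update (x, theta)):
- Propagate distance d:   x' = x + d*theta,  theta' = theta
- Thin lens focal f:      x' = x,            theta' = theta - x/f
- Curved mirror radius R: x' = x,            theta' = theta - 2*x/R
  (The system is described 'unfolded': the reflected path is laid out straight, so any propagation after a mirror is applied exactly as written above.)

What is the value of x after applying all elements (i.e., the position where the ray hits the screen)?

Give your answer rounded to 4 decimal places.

Answer: 1.8188

Derivation:
Initial: x=-3.0000 theta=-0.2000
After 1 (propagate distance d=5): x=-4.0000 theta=-0.2000
After 2 (thin lens f=18): x=-4.0000 theta=1/45 (≈0.0222)
After 3 (propagate distance d=14): x=-166/45 (≈-3.6889) theta=1/45 (≈0.0222)
After 4 (thin lens f=13): x=-166/45 (≈-3.6889) theta=179/585 (≈0.3060)
After 5 (propagate distance d=18 (to screen)): x=1064/585 (≈1.8188) theta=179/585 (≈0.3060)
Rounded to 4 decimal places: x = 1.8188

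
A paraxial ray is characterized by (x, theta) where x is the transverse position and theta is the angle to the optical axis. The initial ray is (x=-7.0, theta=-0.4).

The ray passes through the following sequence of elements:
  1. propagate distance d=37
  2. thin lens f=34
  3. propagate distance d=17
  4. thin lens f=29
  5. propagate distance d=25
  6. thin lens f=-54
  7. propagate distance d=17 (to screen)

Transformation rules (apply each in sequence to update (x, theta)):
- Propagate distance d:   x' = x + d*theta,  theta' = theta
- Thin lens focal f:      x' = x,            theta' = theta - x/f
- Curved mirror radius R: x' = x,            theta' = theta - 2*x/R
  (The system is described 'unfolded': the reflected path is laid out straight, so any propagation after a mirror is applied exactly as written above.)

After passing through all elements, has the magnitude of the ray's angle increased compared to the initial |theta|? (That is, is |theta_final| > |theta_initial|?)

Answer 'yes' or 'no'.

Answer: yes

Derivation:
Initial: x=-7.0000 theta=-0.4000
After 1 (propagate distance d=37): x=-21.8000 theta=-0.4000
After 2 (thin lens f=34): x=-21.8000 theta=41/170 (≈0.2412)
After 3 (propagate distance d=17): x=-17.7000 theta=41/170 (≈0.2412)
After 4 (thin lens f=29): x=-17.7000 theta=2099/2465 (≈0.8515)
After 5 (propagate distance d=25): x=17689/4930 (≈3.5880) theta=2099/2465 (≈0.8515)
After 6 (thin lens f=-54): x=17689/4930 (≈3.5880) theta=244381/266220 (≈0.9180)
After 7 (propagate distance d=17 (to screen)): x=5109683/266220 (≈19.1935) theta=244381/266220 (≈0.9180)
|theta_initial|=0.4000 |theta_final|=244381/266220 (≈0.9180) -> increased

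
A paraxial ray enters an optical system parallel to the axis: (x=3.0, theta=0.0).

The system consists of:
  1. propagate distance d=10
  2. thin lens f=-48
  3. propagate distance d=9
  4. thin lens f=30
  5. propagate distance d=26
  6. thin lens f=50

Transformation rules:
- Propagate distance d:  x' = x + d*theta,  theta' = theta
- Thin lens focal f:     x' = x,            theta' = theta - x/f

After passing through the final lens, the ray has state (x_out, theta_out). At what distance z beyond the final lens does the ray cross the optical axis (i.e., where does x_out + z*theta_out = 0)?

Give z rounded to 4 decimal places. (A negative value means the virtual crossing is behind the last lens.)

Answer: 21.3740

Derivation:
Initial: x=3.0000 theta=0.0000
After 1 (propagate distance d=10): x=3.0000 theta=0.0000
After 2 (thin lens f=-48): x=3.0000 theta=0.0625
After 3 (propagate distance d=9): x=3.5625 theta=0.0625
After 4 (thin lens f=30): x=3.5625 theta=-9/160 (≈-0.0563)
After 5 (propagate distance d=26): x=2.1000 theta=-9/160 (≈-0.0563)
After 6 (thin lens f=50): x=2.1000 theta=-393/4000 (≈-0.0983)
z_focus = -x_out/theta_out = -(2.1000)/(-393/4000) = 2800/131 ≈ 21.3740
Rounded to 4 decimal places: z = 21.3740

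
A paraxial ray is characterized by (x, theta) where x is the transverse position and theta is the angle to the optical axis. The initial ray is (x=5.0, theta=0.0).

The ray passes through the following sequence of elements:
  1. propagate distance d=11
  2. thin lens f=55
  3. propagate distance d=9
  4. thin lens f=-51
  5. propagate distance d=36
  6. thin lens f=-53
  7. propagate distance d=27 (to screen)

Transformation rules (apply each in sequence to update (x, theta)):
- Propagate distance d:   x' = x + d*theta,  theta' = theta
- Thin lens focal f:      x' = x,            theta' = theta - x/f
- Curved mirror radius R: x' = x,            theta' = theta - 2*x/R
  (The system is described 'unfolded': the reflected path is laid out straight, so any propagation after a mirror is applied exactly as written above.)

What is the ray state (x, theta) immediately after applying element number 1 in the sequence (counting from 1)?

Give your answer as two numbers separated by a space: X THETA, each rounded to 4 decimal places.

Initial: x=5.0000 theta=0.0000
After 1 (propagate distance d=11): x=5.0000 theta=0.0000
Rounded to 4 decimal places: x = 5.0000, theta = 0.0000

Answer: 5.0000 0.0000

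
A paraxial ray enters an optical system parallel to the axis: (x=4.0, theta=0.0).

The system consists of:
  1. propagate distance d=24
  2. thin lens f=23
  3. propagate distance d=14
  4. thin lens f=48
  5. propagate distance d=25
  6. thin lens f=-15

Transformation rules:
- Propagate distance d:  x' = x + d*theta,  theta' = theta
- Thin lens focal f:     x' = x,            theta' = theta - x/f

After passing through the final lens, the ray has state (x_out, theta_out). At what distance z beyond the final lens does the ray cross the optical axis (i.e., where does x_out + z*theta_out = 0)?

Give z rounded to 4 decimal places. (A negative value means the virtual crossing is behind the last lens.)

Initial: x=4.0000 theta=0.0000
After 1 (propagate distance d=24): x=4.0000 theta=0.0000
After 2 (thin lens f=23): x=4.0000 theta=-4/23 (≈-0.1739)
After 3 (propagate distance d=14): x=36/23 (≈1.5652) theta=-4/23 (≈-0.1739)
After 4 (thin lens f=48): x=36/23 (≈1.5652) theta=-19/92 (≈-0.2065)
After 5 (propagate distance d=25): x=-331/92 (≈-3.5978) theta=-19/92 (≈-0.2065)
After 6 (thin lens f=-15): x=-331/92 (≈-3.5978) theta=-154/345 (≈-0.4464)
z_focus = -x_out/theta_out = -(-331/92)/(-154/345) = -4965/616 ≈ -8.0601
Rounded to 4 decimal places: z = -8.0601

Answer: -8.0601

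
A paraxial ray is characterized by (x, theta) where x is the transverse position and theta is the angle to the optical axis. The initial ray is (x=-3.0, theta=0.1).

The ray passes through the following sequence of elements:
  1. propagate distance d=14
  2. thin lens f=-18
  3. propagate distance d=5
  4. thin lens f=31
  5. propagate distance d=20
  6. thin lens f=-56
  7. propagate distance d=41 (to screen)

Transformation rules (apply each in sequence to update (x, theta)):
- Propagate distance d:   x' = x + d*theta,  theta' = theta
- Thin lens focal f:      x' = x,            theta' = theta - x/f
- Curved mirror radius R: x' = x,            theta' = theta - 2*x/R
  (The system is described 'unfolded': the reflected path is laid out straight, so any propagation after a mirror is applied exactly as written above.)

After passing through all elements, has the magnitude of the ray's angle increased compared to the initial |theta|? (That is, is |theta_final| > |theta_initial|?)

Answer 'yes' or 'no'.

Initial: x=-3.0000 theta=0.1000
After 1 (propagate distance d=14): x=-1.6000 theta=0.1000
After 2 (thin lens f=-18): x=-1.6000 theta=1/90 (≈0.0111)
After 3 (propagate distance d=5): x=-139/90 (≈-1.5444) theta=1/90 (≈0.0111)
After 4 (thin lens f=31): x=-139/90 (≈-1.5444) theta=17/279 (≈0.0609)
After 5 (propagate distance d=20): x=-101/310 (≈-0.3258) theta=17/279 (≈0.0609)
After 6 (thin lens f=-56): x=-101/310 (≈-0.3258) theta=8611/156240 (≈0.0551)
After 7 (propagate distance d=41 (to screen)): x=302147/156240 (≈1.9339) theta=8611/156240 (≈0.0551)
|theta_initial|=0.1000 |theta_final|=8611/156240 (≈0.0551) -> not increased

Answer: no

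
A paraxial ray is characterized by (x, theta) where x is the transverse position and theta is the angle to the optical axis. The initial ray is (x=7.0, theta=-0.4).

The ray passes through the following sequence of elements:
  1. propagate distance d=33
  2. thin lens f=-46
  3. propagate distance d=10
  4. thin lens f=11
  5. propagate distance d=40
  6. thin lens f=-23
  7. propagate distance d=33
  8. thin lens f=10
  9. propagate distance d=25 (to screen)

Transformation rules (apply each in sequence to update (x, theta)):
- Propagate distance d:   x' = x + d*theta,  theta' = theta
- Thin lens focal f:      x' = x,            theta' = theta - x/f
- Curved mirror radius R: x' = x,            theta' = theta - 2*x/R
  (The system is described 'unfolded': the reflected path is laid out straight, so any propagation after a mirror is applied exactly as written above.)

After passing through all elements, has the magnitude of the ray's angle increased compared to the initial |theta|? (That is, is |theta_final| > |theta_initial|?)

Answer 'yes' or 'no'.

Answer: yes

Derivation:
Initial: x=7.0000 theta=-0.4000
After 1 (propagate distance d=33): x=-6.2000 theta=-0.4000
After 2 (thin lens f=-46): x=-6.2000 theta=-123/230 (≈-0.5348)
After 3 (propagate distance d=10): x=-1328/115 (≈-11.5478) theta=-123/230 (≈-0.5348)
After 4 (thin lens f=11): x=-1328/115 (≈-11.5478) theta=1303/2530 (≈0.5150)
After 5 (propagate distance d=40): x=11452/1265 (≈9.0530) theta=1303/2530 (≈0.5150)
After 6 (thin lens f=-23): x=11452/1265 (≈9.0530) theta=52873/58190 (≈0.9086)
After 7 (propagate distance d=33): x=2271601/58190 (≈39.0377) theta=52873/58190 (≈0.9086)
After 8 (thin lens f=10): x=2271601/58190 (≈39.0377) theta=-75777/25300 (≈-2.9951)
After 9 (propagate distance d=25 (to screen)): x=-4171153/116380 (≈-35.8408) theta=-75777/25300 (≈-2.9951)
|theta_initial|=0.4000 |theta_final|=75777/25300 (≈2.9951) -> increased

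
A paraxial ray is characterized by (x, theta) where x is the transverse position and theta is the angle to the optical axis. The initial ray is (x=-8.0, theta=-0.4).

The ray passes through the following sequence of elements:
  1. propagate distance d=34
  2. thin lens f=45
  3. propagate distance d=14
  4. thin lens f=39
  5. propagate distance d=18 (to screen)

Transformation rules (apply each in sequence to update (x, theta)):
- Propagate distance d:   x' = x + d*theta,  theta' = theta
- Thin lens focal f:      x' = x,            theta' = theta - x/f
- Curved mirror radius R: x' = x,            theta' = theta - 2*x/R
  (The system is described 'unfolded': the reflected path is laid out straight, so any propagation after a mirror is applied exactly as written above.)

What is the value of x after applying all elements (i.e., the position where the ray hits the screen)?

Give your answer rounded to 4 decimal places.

Answer: -9.5877

Derivation:
Initial: x=-8.0000 theta=-0.4000
After 1 (propagate distance d=34): x=-21.6000 theta=-0.4000
After 2 (thin lens f=45): x=-21.6000 theta=0.0800
After 3 (propagate distance d=14): x=-20.4800 theta=0.0800
After 4 (thin lens f=39): x=-20.4800 theta=118/195 (≈0.6051)
After 5 (propagate distance d=18 (to screen)): x=-3116/325 (≈-9.5877) theta=118/195 (≈0.6051)
Rounded to 4 decimal places: x = -9.5877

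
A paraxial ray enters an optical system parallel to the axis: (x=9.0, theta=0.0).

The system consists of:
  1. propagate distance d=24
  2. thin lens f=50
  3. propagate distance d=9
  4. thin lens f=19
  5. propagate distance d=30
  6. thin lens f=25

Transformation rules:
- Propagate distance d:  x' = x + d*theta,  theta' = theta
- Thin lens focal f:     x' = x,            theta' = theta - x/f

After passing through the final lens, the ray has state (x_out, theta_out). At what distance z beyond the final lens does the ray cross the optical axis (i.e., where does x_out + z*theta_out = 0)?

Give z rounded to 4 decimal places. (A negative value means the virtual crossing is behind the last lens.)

Answer: -53.2881

Derivation:
Initial: x=9.0000 theta=0.0000
After 1 (propagate distance d=24): x=9.0000 theta=0.0000
After 2 (thin lens f=50): x=9.0000 theta=-0.1800
After 3 (propagate distance d=9): x=7.3800 theta=-0.1800
After 4 (thin lens f=19): x=7.3800 theta=-54/95 (≈-0.5684)
After 5 (propagate distance d=30): x=-9189/950 (≈-9.6726) theta=-54/95 (≈-0.5684)
After 6 (thin lens f=25): x=-9189/950 (≈-9.6726) theta=-4311/23750 (≈-0.1815)
z_focus = -x_out/theta_out = -(-9189/950)/(-4311/23750) = -25525/479 ≈ -53.2881
Rounded to 4 decimal places: z = -53.2881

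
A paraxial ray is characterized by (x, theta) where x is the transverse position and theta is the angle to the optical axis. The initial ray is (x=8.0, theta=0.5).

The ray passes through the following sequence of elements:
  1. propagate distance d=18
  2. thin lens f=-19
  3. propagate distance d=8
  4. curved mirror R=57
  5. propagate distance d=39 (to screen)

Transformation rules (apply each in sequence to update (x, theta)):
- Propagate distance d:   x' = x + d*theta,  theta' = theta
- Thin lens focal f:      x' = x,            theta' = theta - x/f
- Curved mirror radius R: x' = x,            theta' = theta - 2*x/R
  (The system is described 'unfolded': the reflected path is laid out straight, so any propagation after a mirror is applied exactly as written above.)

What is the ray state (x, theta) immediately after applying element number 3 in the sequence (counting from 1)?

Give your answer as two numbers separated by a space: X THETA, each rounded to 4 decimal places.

Initial: x=8.0000 theta=0.5000
After 1 (propagate distance d=18): x=17.0000 theta=0.5000
After 2 (thin lens f=-19): x=17.0000 theta=53/38 (≈1.3947)
After 3 (propagate distance d=8): x=535/19 (≈28.1579) theta=53/38 (≈1.3947)
Rounded to 4 decimal places: x = 28.1579, theta = 1.3947

Answer: 28.1579 1.3947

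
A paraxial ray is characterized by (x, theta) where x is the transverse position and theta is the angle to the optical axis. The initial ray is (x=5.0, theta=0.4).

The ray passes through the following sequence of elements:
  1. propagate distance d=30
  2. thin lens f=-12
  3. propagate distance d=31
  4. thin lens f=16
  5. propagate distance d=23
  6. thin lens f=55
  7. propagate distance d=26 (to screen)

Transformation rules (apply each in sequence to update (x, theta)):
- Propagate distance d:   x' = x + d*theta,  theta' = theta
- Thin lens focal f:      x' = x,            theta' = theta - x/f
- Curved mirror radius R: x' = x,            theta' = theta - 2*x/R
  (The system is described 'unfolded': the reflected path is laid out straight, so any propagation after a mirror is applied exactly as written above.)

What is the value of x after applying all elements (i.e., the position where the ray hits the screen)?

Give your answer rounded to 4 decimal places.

Initial: x=5.0000 theta=0.4000
After 1 (propagate distance d=30): x=17.0000 theta=0.4000
After 2 (thin lens f=-12): x=17.0000 theta=109/60 (≈1.8167)
After 3 (propagate distance d=31): x=4399/60 (≈73.3167) theta=109/60 (≈1.8167)
After 4 (thin lens f=16): x=4399/60 (≈73.3167) theta=-177/64 (≈-2.7656)
After 5 (propagate distance d=23): x=9319/960 (≈9.7073) theta=-177/64 (≈-2.7656)
After 6 (thin lens f=55): x=9319/960 (≈9.7073) theta=-9709/3300 (≈-2.9421)
After 7 (propagate distance d=26 (to screen)): x=-3526399/52800 (≈-66.7879) theta=-9709/3300 (≈-2.9421)
Rounded to 4 decimal places: x = -66.7879

Answer: -66.7879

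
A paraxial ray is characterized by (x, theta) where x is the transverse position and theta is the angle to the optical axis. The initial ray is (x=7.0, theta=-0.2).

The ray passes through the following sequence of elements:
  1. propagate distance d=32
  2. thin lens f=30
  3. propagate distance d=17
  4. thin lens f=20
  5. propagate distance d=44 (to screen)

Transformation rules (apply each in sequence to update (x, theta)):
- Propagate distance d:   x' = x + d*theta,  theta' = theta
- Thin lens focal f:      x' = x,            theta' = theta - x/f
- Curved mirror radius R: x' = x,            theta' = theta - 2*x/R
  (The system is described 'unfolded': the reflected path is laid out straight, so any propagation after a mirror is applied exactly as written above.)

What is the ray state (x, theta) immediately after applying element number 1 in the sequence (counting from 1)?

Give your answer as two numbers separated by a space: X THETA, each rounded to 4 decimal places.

Answer: 0.6000 -0.2000

Derivation:
Initial: x=7.0000 theta=-0.2000
After 1 (propagate distance d=32): x=0.6000 theta=-0.2000
Rounded to 4 decimal places: x = 0.6000, theta = -0.2000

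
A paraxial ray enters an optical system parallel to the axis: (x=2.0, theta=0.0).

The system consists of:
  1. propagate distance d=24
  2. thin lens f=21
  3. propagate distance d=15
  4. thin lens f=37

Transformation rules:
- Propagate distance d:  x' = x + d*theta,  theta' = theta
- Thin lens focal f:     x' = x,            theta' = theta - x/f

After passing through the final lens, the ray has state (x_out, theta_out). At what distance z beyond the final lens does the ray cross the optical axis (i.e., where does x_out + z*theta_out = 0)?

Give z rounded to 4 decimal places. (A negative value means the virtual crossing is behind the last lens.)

Answer: 5.1628

Derivation:
Initial: x=2.0000 theta=0.0000
After 1 (propagate distance d=24): x=2.0000 theta=0.0000
After 2 (thin lens f=21): x=2.0000 theta=-2/21 (≈-0.0952)
After 3 (propagate distance d=15): x=4/7 (≈0.5714) theta=-2/21 (≈-0.0952)
After 4 (thin lens f=37): x=4/7 (≈0.5714) theta=-86/777 (≈-0.1107)
z_focus = -x_out/theta_out = -(4/7)/(-86/777) = 222/43 ≈ 5.1628
Rounded to 4 decimal places: z = 5.1628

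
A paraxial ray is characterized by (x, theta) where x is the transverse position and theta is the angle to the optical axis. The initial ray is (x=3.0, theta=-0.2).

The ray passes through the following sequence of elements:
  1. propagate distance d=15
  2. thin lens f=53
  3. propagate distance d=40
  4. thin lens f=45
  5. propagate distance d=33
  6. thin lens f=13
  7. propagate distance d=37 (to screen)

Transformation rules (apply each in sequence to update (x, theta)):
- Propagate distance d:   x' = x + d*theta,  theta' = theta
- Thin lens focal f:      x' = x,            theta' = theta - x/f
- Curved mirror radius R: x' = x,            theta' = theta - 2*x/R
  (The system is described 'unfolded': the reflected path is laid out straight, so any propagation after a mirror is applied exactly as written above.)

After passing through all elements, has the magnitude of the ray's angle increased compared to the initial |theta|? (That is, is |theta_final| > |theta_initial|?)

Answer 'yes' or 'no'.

Answer: yes

Derivation:
Initial: x=3.0000 theta=-0.2000
After 1 (propagate distance d=15): x=0.0000 theta=-0.2000
After 2 (thin lens f=53): x=0.0000 theta=-0.2000
After 3 (propagate distance d=40): x=-8.0000 theta=-0.2000
After 4 (thin lens f=45): x=-8.0000 theta=-1/45 (≈-0.0222)
After 5 (propagate distance d=33): x=-131/15 (≈-8.7333) theta=-1/45 (≈-0.0222)
After 6 (thin lens f=13): x=-131/15 (≈-8.7333) theta=76/117 (≈0.6496)
After 7 (propagate distance d=37 (to screen)): x=8951/585 (≈15.3009) theta=76/117 (≈0.6496)
|theta_initial|=0.2000 |theta_final|=76/117 (≈0.6496) -> increased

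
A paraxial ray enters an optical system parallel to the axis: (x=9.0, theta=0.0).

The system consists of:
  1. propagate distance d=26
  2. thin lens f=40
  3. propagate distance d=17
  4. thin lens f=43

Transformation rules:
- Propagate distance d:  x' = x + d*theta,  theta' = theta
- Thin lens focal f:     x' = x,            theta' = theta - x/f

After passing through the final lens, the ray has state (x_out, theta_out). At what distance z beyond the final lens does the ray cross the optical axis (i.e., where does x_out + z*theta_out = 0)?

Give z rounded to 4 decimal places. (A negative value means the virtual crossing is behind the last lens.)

Initial: x=9.0000 theta=0.0000
After 1 (propagate distance d=26): x=9.0000 theta=0.0000
After 2 (thin lens f=40): x=9.0000 theta=-0.2250
After 3 (propagate distance d=17): x=5.1750 theta=-0.2250
After 4 (thin lens f=43): x=5.1750 theta=-297/860 (≈-0.3453)
z_focus = -x_out/theta_out = -(5.1750)/(-297/860) = 989/66 ≈ 14.9848
Rounded to 4 decimal places: z = 14.9848

Answer: 14.9848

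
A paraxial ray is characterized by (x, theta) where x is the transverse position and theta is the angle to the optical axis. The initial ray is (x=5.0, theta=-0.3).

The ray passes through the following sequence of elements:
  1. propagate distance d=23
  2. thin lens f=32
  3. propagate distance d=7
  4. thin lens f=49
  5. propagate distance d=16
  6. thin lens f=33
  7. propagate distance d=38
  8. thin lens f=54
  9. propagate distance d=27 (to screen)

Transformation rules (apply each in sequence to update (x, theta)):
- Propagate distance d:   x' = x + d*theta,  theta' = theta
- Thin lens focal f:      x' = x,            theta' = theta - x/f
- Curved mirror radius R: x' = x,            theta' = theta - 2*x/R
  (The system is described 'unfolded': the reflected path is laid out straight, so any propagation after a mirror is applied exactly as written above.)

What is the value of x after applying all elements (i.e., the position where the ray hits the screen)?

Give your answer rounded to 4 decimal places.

Initial: x=5.0000 theta=-0.3000
After 1 (propagate distance d=23): x=-1.9000 theta=-0.3000
After 2 (thin lens f=32): x=-1.9000 theta=-77/320 (≈-0.2406)
After 3 (propagate distance d=7): x=-1147/320 (≈-3.5844) theta=-77/320 (≈-0.2406)
After 4 (thin lens f=49): x=-1147/320 (≈-3.5844) theta=-1313/7840 (≈-0.1675)
After 5 (propagate distance d=16): x=-98219/15680 (≈-6.2640) theta=-1313/7840 (≈-0.1675)
After 6 (thin lens f=33): x=-98219/15680 (≈-6.2640) theta=1051/47040 (≈0.0223)
After 7 (propagate distance d=38): x=-254719/47040 (≈-5.4149) theta=1051/47040 (≈0.0223)
After 8 (thin lens f=54): x=-254719/47040 (≈-5.4149) theta=311473/2540160 (≈0.1226)
After 9 (propagate distance d=27 (to screen)): x=-39593/18816 (≈-2.1042) theta=311473/2540160 (≈0.1226)
Rounded to 4 decimal places: x = -2.1042

Answer: -2.1042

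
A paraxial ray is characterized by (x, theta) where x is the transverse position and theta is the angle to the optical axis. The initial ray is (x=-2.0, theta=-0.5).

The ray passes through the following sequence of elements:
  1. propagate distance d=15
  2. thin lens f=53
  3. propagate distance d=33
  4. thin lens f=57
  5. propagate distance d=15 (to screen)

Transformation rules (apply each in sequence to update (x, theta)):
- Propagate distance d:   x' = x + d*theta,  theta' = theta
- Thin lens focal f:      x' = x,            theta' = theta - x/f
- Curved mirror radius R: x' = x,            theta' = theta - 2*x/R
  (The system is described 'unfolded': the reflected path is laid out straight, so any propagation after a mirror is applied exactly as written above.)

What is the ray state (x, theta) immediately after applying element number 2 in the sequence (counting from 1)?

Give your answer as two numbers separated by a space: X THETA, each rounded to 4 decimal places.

Initial: x=-2.0000 theta=-0.5000
After 1 (propagate distance d=15): x=-9.5000 theta=-0.5000
After 2 (thin lens f=53): x=-9.5000 theta=-17/53 (≈-0.3208)
Rounded to 4 decimal places: x = -9.5000, theta = -0.3208

Answer: -9.5000 -0.3208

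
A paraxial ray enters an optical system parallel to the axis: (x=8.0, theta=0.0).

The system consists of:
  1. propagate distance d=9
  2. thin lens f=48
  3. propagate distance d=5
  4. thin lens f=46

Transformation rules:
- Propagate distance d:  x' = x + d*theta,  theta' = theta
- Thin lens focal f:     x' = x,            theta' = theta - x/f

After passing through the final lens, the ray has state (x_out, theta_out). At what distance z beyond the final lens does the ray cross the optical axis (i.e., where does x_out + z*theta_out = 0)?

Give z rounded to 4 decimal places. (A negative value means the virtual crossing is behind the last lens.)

Initial: x=8.0000 theta=0.0000
After 1 (propagate distance d=9): x=8.0000 theta=0.0000
After 2 (thin lens f=48): x=8.0000 theta=-1/6 (≈-0.1667)
After 3 (propagate distance d=5): x=43/6 (≈7.1667) theta=-1/6 (≈-0.1667)
After 4 (thin lens f=46): x=43/6 (≈7.1667) theta=-89/276 (≈-0.3225)
z_focus = -x_out/theta_out = -(43/6)/(-89/276) = 1978/89 ≈ 22.2247
Rounded to 4 decimal places: z = 22.2247

Answer: 22.2247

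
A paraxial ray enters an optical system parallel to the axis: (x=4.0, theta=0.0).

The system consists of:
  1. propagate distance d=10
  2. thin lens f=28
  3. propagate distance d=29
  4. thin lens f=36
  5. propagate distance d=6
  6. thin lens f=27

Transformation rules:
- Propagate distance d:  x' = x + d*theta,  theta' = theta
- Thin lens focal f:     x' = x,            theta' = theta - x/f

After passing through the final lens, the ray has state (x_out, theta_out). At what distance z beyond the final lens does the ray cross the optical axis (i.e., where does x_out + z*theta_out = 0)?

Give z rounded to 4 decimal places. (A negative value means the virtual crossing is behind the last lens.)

Initial: x=4.0000 theta=0.0000
After 1 (propagate distance d=10): x=4.0000 theta=0.0000
After 2 (thin lens f=28): x=4.0000 theta=-1/7 (≈-0.1429)
After 3 (propagate distance d=29): x=-1/7 (≈-0.1429) theta=-1/7 (≈-0.1429)
After 4 (thin lens f=36): x=-1/7 (≈-0.1429) theta=-5/36 (≈-0.1389)
After 5 (propagate distance d=6): x=-41/42 (≈-0.9762) theta=-5/36 (≈-0.1389)
After 6 (thin lens f=27): x=-41/42 (≈-0.9762) theta=-233/2268 (≈-0.1027)
z_focus = -x_out/theta_out = -(-41/42)/(-233/2268) = -2214/233 ≈ -9.5021
Rounded to 4 decimal places: z = -9.5021

Answer: -9.5021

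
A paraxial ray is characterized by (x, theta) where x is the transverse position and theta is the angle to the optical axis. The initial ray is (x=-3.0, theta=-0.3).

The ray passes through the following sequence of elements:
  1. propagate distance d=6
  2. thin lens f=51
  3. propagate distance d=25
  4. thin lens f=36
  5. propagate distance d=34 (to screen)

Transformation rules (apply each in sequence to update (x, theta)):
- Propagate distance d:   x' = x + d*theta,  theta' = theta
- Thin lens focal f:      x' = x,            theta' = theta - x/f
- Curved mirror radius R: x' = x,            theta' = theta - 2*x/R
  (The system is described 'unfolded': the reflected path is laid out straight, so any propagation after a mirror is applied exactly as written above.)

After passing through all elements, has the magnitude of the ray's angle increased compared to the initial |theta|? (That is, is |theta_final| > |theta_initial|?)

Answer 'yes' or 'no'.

Answer: no

Derivation:
Initial: x=-3.0000 theta=-0.3000
After 1 (propagate distance d=6): x=-4.8000 theta=-0.3000
After 2 (thin lens f=51): x=-4.8000 theta=-7/34 (≈-0.2059)
After 3 (propagate distance d=25): x=-1691/170 (≈-9.9471) theta=-7/34 (≈-0.2059)
After 4 (thin lens f=36): x=-1691/170 (≈-9.9471) theta=431/6120 (≈0.0704)
After 5 (propagate distance d=34 (to screen)): x=-23111/3060 (≈-7.5526) theta=431/6120 (≈0.0704)
|theta_initial|=0.3000 |theta_final|=431/6120 (≈0.0704) -> not increased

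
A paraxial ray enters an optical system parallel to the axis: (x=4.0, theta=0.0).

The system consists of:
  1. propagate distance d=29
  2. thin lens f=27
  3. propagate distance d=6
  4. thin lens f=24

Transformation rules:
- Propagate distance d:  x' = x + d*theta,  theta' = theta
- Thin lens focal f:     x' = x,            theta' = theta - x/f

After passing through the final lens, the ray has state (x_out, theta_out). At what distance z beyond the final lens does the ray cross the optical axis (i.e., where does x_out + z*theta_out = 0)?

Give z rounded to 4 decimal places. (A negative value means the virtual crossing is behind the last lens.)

Initial: x=4.0000 theta=0.0000
After 1 (propagate distance d=29): x=4.0000 theta=0.0000
After 2 (thin lens f=27): x=4.0000 theta=-4/27 (≈-0.1481)
After 3 (propagate distance d=6): x=28/9 (≈3.1111) theta=-4/27 (≈-0.1481)
After 4 (thin lens f=24): x=28/9 (≈3.1111) theta=-5/18 (≈-0.2778)
z_focus = -x_out/theta_out = -(28/9)/(-5/18) = 11.2000
Rounded to 4 decimal places: z = 11.2000

Answer: 11.2000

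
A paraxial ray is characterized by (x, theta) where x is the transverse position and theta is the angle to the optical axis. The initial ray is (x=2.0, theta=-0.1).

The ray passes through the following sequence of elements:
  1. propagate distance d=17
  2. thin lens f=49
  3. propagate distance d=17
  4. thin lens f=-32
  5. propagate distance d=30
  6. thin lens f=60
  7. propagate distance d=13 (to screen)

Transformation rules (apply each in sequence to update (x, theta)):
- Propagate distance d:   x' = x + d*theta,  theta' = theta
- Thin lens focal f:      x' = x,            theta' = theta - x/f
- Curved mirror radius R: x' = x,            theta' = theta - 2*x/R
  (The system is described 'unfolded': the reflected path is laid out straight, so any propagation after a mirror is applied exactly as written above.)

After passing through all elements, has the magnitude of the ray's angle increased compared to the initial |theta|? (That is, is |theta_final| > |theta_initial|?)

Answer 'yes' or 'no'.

Answer: no

Derivation:
Initial: x=2.0000 theta=-0.1000
After 1 (propagate distance d=17): x=0.3000 theta=-0.1000
After 2 (thin lens f=49): x=0.3000 theta=-26/245 (≈-0.1061)
After 3 (propagate distance d=17): x=-737/490 (≈-1.5041) theta=-26/245 (≈-0.1061)
After 4 (thin lens f=-32): x=-737/490 (≈-1.5041) theta=-49/320 (≈-0.1531)
After 5 (propagate distance d=30): x=-47807/7840 (≈-6.0978) theta=-49/320 (≈-0.1531)
After 6 (thin lens f=60): x=-47807/7840 (≈-6.0978) theta=-24223/470400 (≈-0.0515)
After 7 (propagate distance d=13 (to screen)): x=-3183319/470400 (≈-6.7673) theta=-24223/470400 (≈-0.0515)
|theta_initial|=0.1000 |theta_final|=24223/470400 (≈0.0515) -> not increased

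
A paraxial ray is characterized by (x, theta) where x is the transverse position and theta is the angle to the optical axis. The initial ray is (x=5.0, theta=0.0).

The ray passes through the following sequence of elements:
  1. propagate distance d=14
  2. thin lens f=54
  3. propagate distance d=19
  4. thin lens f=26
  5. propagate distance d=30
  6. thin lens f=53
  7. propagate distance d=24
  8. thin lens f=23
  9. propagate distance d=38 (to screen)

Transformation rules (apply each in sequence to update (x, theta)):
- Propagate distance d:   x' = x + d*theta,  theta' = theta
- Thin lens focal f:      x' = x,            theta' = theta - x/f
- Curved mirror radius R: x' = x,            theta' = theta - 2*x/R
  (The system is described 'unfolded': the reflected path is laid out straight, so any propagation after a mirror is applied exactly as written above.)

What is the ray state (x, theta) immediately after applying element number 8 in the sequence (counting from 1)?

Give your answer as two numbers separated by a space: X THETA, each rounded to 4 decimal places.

Initial: x=5.0000 theta=0.0000
After 1 (propagate distance d=14): x=5.0000 theta=0.0000
After 2 (thin lens f=54): x=5.0000 theta=-5/54 (≈-0.0926)
After 3 (propagate distance d=19): x=175/54 (≈3.2407) theta=-5/54 (≈-0.0926)
After 4 (thin lens f=26): x=175/54 (≈3.2407) theta=-305/1404 (≈-0.2172)
After 5 (propagate distance d=30): x=-1150/351 (≈-3.2764) theta=-305/1404 (≈-0.2172)
After 6 (thin lens f=53): x=-1150/351 (≈-3.2764) theta=-1285/8268 (≈-0.1554)
After 7 (propagate distance d=24): x=-130340/18603 (≈-7.0064) theta=-1285/8268 (≈-0.1554)
After 8 (thin lens f=23): x=-130340/18603 (≈-7.0064) theta=255365/1711476 (≈0.1492)
Rounded to 4 decimal places: x = -7.0064, theta = 0.1492

Answer: -7.0064 0.1492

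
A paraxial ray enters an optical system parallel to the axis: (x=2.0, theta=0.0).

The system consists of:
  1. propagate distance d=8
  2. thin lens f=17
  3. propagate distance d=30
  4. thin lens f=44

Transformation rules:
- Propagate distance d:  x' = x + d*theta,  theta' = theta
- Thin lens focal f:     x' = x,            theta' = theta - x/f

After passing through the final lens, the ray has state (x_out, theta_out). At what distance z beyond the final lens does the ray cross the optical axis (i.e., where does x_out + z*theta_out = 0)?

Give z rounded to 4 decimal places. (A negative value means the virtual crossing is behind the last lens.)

Initial: x=2.0000 theta=0.0000
After 1 (propagate distance d=8): x=2.0000 theta=0.0000
After 2 (thin lens f=17): x=2.0000 theta=-2/17 (≈-0.1176)
After 3 (propagate distance d=30): x=-26/17 (≈-1.5294) theta=-2/17 (≈-0.1176)
After 4 (thin lens f=44): x=-26/17 (≈-1.5294) theta=-31/374 (≈-0.0829)
z_focus = -x_out/theta_out = -(-26/17)/(-31/374) = -572/31 ≈ -18.4516
Rounded to 4 decimal places: z = -18.4516

Answer: -18.4516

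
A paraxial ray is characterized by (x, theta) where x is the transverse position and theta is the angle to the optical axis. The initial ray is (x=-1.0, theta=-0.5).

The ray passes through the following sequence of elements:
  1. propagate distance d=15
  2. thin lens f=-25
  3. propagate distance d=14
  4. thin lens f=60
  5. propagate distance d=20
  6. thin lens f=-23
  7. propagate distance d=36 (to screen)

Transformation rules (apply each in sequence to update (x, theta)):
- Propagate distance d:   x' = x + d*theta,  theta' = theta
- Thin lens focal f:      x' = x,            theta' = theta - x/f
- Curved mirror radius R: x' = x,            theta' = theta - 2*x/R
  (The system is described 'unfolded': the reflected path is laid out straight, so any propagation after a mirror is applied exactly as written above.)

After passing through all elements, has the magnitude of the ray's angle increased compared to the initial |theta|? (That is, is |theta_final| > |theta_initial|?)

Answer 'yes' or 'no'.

Answer: yes

Derivation:
Initial: x=-1.0000 theta=-0.5000
After 1 (propagate distance d=15): x=-8.5000 theta=-0.5000
After 2 (thin lens f=-25): x=-8.5000 theta=-0.8400
After 3 (propagate distance d=14): x=-20.2600 theta=-0.8400
After 4 (thin lens f=60): x=-20.2600 theta=-1507/3000 (≈-0.5023)
After 5 (propagate distance d=20): x=-2273/75 (≈-30.3067) theta=-1507/3000 (≈-0.5023)
After 6 (thin lens f=-23): x=-2273/75 (≈-30.3067) theta=-125581/69000 (≈-1.8200)
After 7 (propagate distance d=36 (to screen)): x=-1653019/17250 (≈-95.8272) theta=-125581/69000 (≈-1.8200)
|theta_initial|=0.5000 |theta_final|=125581/69000 (≈1.8200) -> increased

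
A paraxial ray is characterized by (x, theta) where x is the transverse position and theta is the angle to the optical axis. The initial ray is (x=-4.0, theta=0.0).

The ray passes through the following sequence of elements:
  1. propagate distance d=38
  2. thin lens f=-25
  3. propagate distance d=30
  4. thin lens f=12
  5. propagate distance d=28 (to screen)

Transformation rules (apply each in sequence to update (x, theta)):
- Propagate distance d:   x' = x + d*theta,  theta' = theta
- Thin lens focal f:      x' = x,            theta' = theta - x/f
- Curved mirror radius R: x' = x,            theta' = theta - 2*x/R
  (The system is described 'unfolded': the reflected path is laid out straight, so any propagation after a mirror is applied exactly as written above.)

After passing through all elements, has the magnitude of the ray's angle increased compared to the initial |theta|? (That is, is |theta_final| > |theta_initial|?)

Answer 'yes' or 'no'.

Initial: x=-4.0000 theta=0.0000
After 1 (propagate distance d=38): x=-4.0000 theta=0.0000
After 2 (thin lens f=-25): x=-4.0000 theta=-0.1600
After 3 (propagate distance d=30): x=-8.8000 theta=-0.1600
After 4 (thin lens f=12): x=-8.8000 theta=43/75 (≈0.5733)
After 5 (propagate distance d=28 (to screen)): x=544/75 (≈7.2533) theta=43/75 (≈0.5733)
|theta_initial|=0.0000 |theta_final|=43/75 (≈0.5733) -> increased

Answer: yes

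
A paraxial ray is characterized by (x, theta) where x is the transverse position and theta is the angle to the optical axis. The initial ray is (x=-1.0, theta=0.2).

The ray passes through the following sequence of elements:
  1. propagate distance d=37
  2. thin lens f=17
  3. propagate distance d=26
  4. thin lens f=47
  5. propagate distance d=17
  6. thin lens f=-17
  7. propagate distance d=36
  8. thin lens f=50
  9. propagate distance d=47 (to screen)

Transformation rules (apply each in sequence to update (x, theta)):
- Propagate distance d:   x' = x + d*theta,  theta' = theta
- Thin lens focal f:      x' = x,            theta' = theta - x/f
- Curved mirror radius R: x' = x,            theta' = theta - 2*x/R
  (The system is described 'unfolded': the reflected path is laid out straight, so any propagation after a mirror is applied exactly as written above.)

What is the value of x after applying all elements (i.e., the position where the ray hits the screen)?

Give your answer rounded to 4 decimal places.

Initial: x=-1.0000 theta=0.2000
After 1 (propagate distance d=37): x=6.4000 theta=0.2000
After 2 (thin lens f=17): x=6.4000 theta=-3/17 (≈-0.1765)
After 3 (propagate distance d=26): x=154/85 (≈1.8118) theta=-3/17 (≈-0.1765)
After 4 (thin lens f=47): x=154/85 (≈1.8118) theta=-859/3995 (≈-0.2150)
After 5 (propagate distance d=17): x=-1473/799 (≈-1.8436) theta=-859/3995 (≈-0.2150)
After 6 (thin lens f=-17): x=-1473/799 (≈-1.8436) theta=-21968/67915 (≈-0.3235)
After 7 (propagate distance d=36): x=-916053/67915 (≈-13.4882) theta=-21968/67915 (≈-0.3235)
After 8 (thin lens f=50): x=-916053/67915 (≈-13.4882) theta=-182347/3395750 (≈-0.0537)
After 9 (propagate distance d=47 (to screen)): x=-54372959/3395750 (≈-16.0121) theta=-182347/3395750 (≈-0.0537)
Rounded to 4 decimal places: x = -16.0121

Answer: -16.0121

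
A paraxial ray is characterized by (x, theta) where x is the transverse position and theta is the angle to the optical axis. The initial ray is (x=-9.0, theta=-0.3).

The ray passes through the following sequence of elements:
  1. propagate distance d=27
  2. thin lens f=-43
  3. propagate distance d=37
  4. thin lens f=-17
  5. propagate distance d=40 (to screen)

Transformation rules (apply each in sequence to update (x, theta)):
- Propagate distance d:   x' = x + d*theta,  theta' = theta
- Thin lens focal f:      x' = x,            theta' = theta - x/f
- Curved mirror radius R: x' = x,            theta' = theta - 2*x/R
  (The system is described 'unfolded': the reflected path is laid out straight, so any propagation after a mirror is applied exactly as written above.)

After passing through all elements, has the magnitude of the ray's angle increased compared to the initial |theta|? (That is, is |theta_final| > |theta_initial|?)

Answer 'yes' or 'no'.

Answer: yes

Derivation:
Initial: x=-9.0000 theta=-0.3000
After 1 (propagate distance d=27): x=-17.1000 theta=-0.3000
After 2 (thin lens f=-43): x=-17.1000 theta=-30/43 (≈-0.6977)
After 3 (propagate distance d=37): x=-18453/430 (≈-42.9140) theta=-30/43 (≈-0.6977)
After 4 (thin lens f=-17): x=-18453/430 (≈-42.9140) theta=-23553/7310 (≈-3.2220)
After 5 (propagate distance d=40 (to screen)): x=-1255821/7310 (≈-171.7949) theta=-23553/7310 (≈-3.2220)
|theta_initial|=0.3000 |theta_final|=23553/7310 (≈3.2220) -> increased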